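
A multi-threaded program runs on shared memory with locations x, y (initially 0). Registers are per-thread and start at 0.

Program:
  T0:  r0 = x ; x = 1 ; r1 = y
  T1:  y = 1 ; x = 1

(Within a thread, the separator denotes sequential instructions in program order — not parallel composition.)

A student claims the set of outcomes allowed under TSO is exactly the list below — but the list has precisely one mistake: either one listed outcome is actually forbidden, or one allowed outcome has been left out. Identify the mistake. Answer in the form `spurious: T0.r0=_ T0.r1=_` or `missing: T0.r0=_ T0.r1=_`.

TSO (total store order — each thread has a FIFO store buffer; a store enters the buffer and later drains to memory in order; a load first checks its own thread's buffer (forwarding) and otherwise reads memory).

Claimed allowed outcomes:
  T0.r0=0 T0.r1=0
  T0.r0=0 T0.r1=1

outcome vector order: (T0.r0,T0.r1)
TSO: 3 outcomes — {<0 0> <0 1> <1 1>}
TSO∖claimed = {<1 1>}

missing: T0.r0=1 T0.r1=1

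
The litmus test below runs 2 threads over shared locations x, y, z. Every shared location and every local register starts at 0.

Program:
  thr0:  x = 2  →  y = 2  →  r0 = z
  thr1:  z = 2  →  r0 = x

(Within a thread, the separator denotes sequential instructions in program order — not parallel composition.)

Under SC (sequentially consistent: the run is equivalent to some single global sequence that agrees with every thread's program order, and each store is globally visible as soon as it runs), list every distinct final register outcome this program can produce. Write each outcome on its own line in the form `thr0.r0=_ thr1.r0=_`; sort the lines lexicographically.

thr0.r0=0 thr1.r0=2
thr0.r0=2 thr1.r0=0
thr0.r0=2 thr1.r0=2

outcome vector order: (thr0.r0,thr1.r0)
|SC outcomes| = 3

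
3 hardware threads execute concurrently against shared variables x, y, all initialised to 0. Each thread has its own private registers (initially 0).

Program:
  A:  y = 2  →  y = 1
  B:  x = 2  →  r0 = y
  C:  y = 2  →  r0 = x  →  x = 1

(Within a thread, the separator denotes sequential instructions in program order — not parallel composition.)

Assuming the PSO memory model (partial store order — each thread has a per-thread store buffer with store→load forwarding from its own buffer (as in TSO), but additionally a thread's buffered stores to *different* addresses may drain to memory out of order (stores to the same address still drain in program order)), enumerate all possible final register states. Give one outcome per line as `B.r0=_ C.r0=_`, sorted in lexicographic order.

outcome vector order: (B.r0,C.r0)
|PSO outcomes| = 6

B.r0=0 C.r0=0
B.r0=0 C.r0=2
B.r0=1 C.r0=0
B.r0=1 C.r0=2
B.r0=2 C.r0=0
B.r0=2 C.r0=2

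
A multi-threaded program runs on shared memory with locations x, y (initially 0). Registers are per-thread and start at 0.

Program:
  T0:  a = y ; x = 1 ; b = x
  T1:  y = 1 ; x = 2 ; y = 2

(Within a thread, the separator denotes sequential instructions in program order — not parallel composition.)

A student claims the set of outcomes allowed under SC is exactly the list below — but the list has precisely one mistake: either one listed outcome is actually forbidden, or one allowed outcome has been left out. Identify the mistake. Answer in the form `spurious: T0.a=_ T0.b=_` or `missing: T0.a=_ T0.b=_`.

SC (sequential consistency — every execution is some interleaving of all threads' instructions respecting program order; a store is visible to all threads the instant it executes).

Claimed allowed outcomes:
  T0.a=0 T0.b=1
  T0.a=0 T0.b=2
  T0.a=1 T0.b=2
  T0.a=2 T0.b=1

outcome vector order: (T0.a,T0.b)
[SC] allowed = {01, 02, 11, 12, 21}
SC∖claimed = {11}

missing: T0.a=1 T0.b=1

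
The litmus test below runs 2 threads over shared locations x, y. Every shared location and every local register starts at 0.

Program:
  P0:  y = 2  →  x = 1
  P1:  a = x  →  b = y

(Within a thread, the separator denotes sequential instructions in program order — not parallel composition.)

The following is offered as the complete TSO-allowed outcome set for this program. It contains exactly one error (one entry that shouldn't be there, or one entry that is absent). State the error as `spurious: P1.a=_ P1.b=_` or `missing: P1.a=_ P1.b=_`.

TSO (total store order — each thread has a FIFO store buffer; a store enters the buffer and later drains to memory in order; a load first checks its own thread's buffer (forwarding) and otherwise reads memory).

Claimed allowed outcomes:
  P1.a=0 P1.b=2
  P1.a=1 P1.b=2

missing: P1.a=0 P1.b=0

outcome vector order: (P1.a,P1.b)
under TSO → <0 0>; <0 2>; <1 2>
TSO∖claimed = {<0 0>}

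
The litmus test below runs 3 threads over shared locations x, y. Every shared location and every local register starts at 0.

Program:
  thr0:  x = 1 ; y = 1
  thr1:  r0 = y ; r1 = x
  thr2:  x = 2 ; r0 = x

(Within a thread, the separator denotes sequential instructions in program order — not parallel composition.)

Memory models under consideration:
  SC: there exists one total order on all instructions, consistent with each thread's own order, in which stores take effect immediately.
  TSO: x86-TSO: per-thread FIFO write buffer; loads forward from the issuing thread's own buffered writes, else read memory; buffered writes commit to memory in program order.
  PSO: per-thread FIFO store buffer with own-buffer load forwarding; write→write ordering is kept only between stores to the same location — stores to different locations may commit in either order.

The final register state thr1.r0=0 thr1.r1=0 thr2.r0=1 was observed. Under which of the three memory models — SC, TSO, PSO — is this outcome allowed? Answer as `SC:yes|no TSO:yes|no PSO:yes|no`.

SC:yes TSO:yes PSO:yes

outcome vector order: (thr1.r0,thr1.r1,thr2.r0)
[SC] allowed = {(0,0,1); (0,0,2); (0,1,1); (0,1,2); (0,2,1); (0,2,2); (1,1,1); (1,1,2); (1,2,2)}
[TSO] allowed = {(0,0,1); (0,0,2); (0,1,1); (0,1,2); (0,2,1); (0,2,2); (1,1,1); (1,1,2); (1,2,2)}
[PSO] allowed = {(0,0,1); (0,0,2); (0,1,1); (0,1,2); (0,2,1); (0,2,2); (1,0,1); (1,0,2); (1,1,1); (1,1,2); (1,2,1); (1,2,2)}
target (0,0,1) ∈ {SC,TSO,PSO}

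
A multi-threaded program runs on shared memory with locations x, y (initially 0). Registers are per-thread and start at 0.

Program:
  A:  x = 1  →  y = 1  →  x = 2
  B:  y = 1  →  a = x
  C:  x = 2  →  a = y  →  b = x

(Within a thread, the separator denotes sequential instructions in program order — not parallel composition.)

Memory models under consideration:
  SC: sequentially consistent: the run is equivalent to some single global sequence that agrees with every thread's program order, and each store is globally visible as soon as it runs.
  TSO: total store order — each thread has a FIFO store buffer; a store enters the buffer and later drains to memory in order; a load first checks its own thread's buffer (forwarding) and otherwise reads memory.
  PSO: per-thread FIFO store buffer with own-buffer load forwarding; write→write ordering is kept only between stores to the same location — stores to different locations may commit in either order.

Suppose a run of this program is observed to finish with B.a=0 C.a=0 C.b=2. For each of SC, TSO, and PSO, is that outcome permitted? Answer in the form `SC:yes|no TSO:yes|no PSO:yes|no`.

outcome vector order: (B.a,C.a,C.b)
under SC → 0/1/1; 0/1/2; 1/0/1; 1/0/2; 1/1/1; 1/1/2; 2/0/1; 2/0/2; 2/1/1; 2/1/2
under TSO → 0/0/1; 0/0/2; 0/1/1; 0/1/2; 1/0/1; 1/0/2; 1/1/1; 1/1/2; 2/0/1; 2/0/2; 2/1/1; 2/1/2
under PSO → 0/0/1; 0/0/2; 0/1/1; 0/1/2; 1/0/1; 1/0/2; 1/1/1; 1/1/2; 2/0/1; 2/0/2; 2/1/1; 2/1/2
target 0/0/2 ∈ {TSO,PSO}

SC:no TSO:yes PSO:yes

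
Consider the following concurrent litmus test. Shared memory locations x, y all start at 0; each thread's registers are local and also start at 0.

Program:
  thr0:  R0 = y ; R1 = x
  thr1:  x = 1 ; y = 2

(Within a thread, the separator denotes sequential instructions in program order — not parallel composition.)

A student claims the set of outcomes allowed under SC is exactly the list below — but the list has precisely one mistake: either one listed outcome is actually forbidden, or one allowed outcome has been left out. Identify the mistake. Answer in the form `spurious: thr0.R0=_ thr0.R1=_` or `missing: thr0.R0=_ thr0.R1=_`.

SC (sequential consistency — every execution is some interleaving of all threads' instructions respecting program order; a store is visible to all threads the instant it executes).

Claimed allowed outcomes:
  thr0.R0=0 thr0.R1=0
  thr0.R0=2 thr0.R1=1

missing: thr0.R0=0 thr0.R1=1

outcome vector order: (thr0.R0,thr0.R1)
SC (3): 0/0; 0/1; 2/1
SC∖claimed = {0/1}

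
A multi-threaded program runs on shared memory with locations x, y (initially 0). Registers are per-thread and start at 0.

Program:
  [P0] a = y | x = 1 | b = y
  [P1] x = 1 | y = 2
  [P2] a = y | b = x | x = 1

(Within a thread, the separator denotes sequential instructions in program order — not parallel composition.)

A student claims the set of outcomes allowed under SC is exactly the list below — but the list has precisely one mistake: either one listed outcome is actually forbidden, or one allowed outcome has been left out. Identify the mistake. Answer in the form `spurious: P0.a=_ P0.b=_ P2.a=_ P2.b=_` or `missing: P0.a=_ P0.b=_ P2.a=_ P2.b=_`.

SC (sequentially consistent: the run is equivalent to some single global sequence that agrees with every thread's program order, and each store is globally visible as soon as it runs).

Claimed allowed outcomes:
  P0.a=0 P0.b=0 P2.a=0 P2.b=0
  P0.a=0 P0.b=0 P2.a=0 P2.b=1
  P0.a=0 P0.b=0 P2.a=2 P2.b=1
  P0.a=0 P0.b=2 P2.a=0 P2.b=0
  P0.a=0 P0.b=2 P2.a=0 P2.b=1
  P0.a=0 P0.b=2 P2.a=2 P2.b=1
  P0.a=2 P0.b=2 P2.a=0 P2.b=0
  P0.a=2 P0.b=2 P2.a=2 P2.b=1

missing: P0.a=2 P0.b=2 P2.a=0 P2.b=1

outcome vector order: (P0.a,P0.b,P2.a,P2.b)
SC (9): <0 0 0 0>, <0 0 0 1>, <0 0 2 1>, <0 2 0 0>, <0 2 0 1>, <0 2 2 1>, <2 2 0 0>, <2 2 0 1>, <2 2 2 1>
SC∖claimed = {<2 2 0 1>}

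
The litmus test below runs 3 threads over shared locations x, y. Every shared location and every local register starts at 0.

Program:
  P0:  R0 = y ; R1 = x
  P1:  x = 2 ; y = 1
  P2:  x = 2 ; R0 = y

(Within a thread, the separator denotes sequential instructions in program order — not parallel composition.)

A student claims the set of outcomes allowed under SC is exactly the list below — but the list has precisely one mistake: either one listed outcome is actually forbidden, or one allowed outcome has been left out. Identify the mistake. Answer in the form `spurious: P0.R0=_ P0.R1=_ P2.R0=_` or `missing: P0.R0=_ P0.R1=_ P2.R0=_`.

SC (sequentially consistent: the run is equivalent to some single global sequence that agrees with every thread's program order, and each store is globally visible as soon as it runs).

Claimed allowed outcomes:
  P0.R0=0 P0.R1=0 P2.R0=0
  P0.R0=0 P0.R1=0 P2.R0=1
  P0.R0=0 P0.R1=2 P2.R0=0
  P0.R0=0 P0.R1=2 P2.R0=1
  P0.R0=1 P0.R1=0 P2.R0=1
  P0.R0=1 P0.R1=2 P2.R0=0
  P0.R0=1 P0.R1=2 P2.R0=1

outcome vector order: (P0.R0,P0.R1,P2.R0)
under SC → 0/0/0 0/0/1 0/2/0 0/2/1 1/2/0 1/2/1
claimed∖SC = {1/0/1}

spurious: P0.R0=1 P0.R1=0 P2.R0=1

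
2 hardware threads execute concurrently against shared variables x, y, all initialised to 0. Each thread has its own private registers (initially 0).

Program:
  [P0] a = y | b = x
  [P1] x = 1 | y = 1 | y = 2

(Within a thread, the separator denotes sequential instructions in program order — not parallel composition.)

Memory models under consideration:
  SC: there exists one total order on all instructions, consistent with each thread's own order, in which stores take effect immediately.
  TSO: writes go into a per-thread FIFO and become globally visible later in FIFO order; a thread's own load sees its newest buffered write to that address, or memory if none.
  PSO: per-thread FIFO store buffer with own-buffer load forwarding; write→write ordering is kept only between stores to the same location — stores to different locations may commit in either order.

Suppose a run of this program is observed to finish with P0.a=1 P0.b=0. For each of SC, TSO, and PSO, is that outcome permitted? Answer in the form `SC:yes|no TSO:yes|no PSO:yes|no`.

SC:no TSO:no PSO:yes

outcome vector order: (P0.a,P0.b)
SC (4): (0,0) (0,1) (1,1) (2,1)
TSO (4): (0,0) (0,1) (1,1) (2,1)
PSO (6): (0,0) (0,1) (1,0) (1,1) (2,0) (2,1)
target (1,0) ∈ {PSO}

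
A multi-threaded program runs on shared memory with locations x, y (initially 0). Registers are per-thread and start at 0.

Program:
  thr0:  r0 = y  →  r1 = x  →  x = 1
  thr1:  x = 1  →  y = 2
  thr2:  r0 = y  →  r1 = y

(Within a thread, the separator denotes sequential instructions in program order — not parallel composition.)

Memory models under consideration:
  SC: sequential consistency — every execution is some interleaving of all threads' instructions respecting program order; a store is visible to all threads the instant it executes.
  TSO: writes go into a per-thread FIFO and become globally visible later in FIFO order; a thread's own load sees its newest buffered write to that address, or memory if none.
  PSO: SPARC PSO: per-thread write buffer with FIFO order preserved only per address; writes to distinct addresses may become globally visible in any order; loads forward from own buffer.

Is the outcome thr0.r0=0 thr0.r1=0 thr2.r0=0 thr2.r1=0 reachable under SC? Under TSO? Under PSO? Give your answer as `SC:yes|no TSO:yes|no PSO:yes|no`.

outcome vector order: (thr0.r0,thr0.r1,thr2.r0,thr2.r1)
SC: 9 outcomes — {0000; 0002; 0022; 0100; 0102; 0122; 2100; 2102; 2122}
TSO: 9 outcomes — {0000; 0002; 0022; 0100; 0102; 0122; 2100; 2102; 2122}
PSO: 12 outcomes — {0000; 0002; 0022; 0100; 0102; 0122; 2000; 2002; 2022; 2100; 2102; 2122}
target 0000 ∈ {SC,TSO,PSO}

SC:yes TSO:yes PSO:yes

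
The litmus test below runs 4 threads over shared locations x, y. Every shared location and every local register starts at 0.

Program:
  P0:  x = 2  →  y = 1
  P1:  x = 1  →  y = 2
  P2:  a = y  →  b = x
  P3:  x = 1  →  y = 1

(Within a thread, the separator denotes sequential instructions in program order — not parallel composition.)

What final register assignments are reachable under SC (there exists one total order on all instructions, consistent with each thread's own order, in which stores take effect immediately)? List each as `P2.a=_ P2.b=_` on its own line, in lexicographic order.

P2.a=0 P2.b=0
P2.a=0 P2.b=1
P2.a=0 P2.b=2
P2.a=1 P2.b=1
P2.a=1 P2.b=2
P2.a=2 P2.b=1
P2.a=2 P2.b=2

outcome vector order: (P2.a,P2.b)
|SC outcomes| = 7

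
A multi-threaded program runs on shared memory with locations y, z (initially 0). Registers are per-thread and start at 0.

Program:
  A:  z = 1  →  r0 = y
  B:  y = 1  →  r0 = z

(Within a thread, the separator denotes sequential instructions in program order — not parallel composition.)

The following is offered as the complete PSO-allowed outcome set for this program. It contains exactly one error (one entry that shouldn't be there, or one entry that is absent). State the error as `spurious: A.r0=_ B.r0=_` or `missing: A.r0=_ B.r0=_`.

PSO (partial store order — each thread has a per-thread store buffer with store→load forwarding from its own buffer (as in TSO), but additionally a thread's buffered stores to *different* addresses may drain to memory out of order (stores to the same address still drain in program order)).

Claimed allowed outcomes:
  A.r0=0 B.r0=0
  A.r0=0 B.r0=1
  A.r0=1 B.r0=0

missing: A.r0=1 B.r0=1

outcome vector order: (A.r0,B.r0)
PSO: 4 outcomes — {0/0; 0/1; 1/0; 1/1}
PSO∖claimed = {1/1}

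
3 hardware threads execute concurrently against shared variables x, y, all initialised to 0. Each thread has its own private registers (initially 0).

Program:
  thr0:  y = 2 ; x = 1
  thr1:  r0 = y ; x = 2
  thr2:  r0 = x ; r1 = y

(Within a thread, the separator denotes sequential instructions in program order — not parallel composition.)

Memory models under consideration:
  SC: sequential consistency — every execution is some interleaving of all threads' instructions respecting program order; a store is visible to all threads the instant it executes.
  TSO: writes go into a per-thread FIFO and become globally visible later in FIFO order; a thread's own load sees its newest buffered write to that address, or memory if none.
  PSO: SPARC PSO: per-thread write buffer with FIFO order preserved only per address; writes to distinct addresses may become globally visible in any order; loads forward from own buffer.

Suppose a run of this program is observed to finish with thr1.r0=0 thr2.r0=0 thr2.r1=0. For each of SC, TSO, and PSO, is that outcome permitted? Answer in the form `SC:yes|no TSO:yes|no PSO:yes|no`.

outcome vector order: (thr1.r0,thr2.r0,thr2.r1)
[SC] allowed = {<0 0 0>, <0 0 2>, <0 1 2>, <0 2 0>, <0 2 2>, <2 0 0>, <2 0 2>, <2 1 2>, <2 2 2>}
[TSO] allowed = {<0 0 0>, <0 0 2>, <0 1 2>, <0 2 0>, <0 2 2>, <2 0 0>, <2 0 2>, <2 1 2>, <2 2 2>}
[PSO] allowed = {<0 0 0>, <0 0 2>, <0 1 0>, <0 1 2>, <0 2 0>, <0 2 2>, <2 0 0>, <2 0 2>, <2 1 0>, <2 1 2>, <2 2 2>}
target <0 0 0> ∈ {SC,TSO,PSO}

SC:yes TSO:yes PSO:yes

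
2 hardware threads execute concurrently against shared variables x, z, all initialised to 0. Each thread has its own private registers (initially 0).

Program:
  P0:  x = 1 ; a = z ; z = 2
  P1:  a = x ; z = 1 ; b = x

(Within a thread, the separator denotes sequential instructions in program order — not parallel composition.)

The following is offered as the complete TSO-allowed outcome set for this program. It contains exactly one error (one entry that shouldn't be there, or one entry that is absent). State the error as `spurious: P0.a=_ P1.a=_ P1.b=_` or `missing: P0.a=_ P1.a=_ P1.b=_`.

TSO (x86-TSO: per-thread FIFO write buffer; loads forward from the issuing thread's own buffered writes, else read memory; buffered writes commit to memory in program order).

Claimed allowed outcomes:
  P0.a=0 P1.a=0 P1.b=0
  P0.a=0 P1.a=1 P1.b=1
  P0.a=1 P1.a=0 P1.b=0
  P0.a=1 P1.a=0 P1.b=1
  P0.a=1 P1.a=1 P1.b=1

missing: P0.a=0 P1.a=0 P1.b=1

outcome vector order: (P0.a,P1.a,P1.b)
TSO: 6 outcomes — {000 001 011 100 101 111}
TSO∖claimed = {001}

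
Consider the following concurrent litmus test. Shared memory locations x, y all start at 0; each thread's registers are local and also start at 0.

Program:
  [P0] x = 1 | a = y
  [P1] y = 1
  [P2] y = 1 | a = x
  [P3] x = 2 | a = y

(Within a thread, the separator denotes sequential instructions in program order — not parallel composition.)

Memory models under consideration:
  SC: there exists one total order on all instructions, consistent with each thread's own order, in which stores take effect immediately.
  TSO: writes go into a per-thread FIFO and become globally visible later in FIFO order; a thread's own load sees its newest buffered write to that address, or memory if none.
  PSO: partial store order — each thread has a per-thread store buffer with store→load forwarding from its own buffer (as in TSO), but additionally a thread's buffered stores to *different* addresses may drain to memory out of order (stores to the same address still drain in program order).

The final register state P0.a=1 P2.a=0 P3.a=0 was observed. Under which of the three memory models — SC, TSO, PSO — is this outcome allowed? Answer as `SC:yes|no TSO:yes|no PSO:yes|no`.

outcome vector order: (P0.a,P2.a,P3.a)
under SC → (0,1,0), (0,1,1), (0,2,0), (0,2,1), (1,0,1), (1,1,0), (1,1,1), (1,2,0), (1,2,1)
under TSO → (0,0,0), (0,0,1), (0,1,0), (0,1,1), (0,2,0), (0,2,1), (1,0,0), (1,0,1), (1,1,0), (1,1,1), (1,2,0), (1,2,1)
under PSO → (0,0,0), (0,0,1), (0,1,0), (0,1,1), (0,2,0), (0,2,1), (1,0,0), (1,0,1), (1,1,0), (1,1,1), (1,2,0), (1,2,1)
target (1,0,0) ∈ {TSO,PSO}

SC:no TSO:yes PSO:yes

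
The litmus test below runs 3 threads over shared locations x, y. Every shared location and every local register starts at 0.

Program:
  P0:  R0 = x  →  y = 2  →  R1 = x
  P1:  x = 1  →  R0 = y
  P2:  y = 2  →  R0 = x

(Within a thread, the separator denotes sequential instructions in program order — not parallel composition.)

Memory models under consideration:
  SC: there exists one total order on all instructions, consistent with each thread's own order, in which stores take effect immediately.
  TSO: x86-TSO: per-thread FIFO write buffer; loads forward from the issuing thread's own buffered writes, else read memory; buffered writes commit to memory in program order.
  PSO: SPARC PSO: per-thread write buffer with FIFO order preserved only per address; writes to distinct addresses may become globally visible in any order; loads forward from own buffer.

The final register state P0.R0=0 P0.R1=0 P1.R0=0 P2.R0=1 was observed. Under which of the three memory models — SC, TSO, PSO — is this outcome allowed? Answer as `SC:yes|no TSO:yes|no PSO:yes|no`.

SC:no TSO:yes PSO:yes

outcome vector order: (P0.R0,P0.R1,P1.R0,P2.R0)
SC: 8 outcomes — {(0,0,2,0); (0,0,2,1); (0,1,0,1); (0,1,2,0); (0,1,2,1); (1,1,0,1); (1,1,2,0); (1,1,2,1)}
TSO: 12 outcomes — {(0,0,0,0); (0,0,0,1); (0,0,2,0); (0,0,2,1); (0,1,0,0); (0,1,0,1); (0,1,2,0); (0,1,2,1); (1,1,0,0); (1,1,0,1); (1,1,2,0); (1,1,2,1)}
PSO: 12 outcomes — {(0,0,0,0); (0,0,0,1); (0,0,2,0); (0,0,2,1); (0,1,0,0); (0,1,0,1); (0,1,2,0); (0,1,2,1); (1,1,0,0); (1,1,0,1); (1,1,2,0); (1,1,2,1)}
target (0,0,0,1) ∈ {TSO,PSO}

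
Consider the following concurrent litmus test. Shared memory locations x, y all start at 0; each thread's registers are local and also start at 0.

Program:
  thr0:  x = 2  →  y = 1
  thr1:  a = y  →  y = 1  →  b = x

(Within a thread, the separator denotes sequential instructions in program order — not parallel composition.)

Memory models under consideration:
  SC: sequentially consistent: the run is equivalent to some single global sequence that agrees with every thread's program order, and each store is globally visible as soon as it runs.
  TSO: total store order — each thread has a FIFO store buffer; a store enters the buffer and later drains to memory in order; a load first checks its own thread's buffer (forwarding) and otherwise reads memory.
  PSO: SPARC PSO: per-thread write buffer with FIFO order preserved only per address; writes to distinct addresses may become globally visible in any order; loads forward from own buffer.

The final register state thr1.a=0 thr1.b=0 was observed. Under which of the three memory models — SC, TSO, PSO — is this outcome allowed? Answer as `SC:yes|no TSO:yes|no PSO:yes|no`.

outcome vector order: (thr1.a,thr1.b)
SC: 3 outcomes — {<0 0>; <0 2>; <1 2>}
TSO: 3 outcomes — {<0 0>; <0 2>; <1 2>}
PSO: 4 outcomes — {<0 0>; <0 2>; <1 0>; <1 2>}
target <0 0> ∈ {SC,TSO,PSO}

SC:yes TSO:yes PSO:yes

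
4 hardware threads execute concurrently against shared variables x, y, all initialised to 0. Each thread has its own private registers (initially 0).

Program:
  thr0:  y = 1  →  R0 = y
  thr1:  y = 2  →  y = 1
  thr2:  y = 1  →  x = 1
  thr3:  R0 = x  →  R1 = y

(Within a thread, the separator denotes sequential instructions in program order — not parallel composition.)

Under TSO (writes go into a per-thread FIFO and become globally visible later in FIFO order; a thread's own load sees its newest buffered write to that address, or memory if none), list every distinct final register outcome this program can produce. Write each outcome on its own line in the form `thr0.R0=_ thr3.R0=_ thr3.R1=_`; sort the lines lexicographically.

outcome vector order: (thr0.R0,thr3.R0,thr3.R1)
|TSO outcomes| = 10

thr0.R0=1 thr3.R0=0 thr3.R1=0
thr0.R0=1 thr3.R0=0 thr3.R1=1
thr0.R0=1 thr3.R0=0 thr3.R1=2
thr0.R0=1 thr3.R0=1 thr3.R1=1
thr0.R0=1 thr3.R0=1 thr3.R1=2
thr0.R0=2 thr3.R0=0 thr3.R1=0
thr0.R0=2 thr3.R0=0 thr3.R1=1
thr0.R0=2 thr3.R0=0 thr3.R1=2
thr0.R0=2 thr3.R0=1 thr3.R1=1
thr0.R0=2 thr3.R0=1 thr3.R1=2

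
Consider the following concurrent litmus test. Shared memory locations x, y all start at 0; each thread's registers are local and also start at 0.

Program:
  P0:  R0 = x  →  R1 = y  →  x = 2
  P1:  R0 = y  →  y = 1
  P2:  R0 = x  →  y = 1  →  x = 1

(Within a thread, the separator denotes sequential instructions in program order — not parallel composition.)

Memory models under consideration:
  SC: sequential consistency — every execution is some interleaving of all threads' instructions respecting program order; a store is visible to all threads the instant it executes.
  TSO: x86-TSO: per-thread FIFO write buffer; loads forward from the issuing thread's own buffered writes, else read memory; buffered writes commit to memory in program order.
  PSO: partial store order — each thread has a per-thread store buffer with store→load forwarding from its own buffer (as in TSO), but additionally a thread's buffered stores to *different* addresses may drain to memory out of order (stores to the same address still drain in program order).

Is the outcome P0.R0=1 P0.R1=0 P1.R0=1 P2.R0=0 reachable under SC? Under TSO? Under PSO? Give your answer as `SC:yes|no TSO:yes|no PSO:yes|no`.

SC:no TSO:no PSO:yes

outcome vector order: (P0.R0,P0.R1,P1.R0,P2.R0)
under SC → 0000, 0002, 0010, 0012, 0100, 0102, 0110, 1100, 1110
under TSO → 0000, 0002, 0010, 0012, 0100, 0102, 0110, 1100, 1110
under PSO → 0000, 0002, 0010, 0012, 0100, 0102, 0110, 1000, 1010, 1100, 1110
target 1010 ∈ {PSO}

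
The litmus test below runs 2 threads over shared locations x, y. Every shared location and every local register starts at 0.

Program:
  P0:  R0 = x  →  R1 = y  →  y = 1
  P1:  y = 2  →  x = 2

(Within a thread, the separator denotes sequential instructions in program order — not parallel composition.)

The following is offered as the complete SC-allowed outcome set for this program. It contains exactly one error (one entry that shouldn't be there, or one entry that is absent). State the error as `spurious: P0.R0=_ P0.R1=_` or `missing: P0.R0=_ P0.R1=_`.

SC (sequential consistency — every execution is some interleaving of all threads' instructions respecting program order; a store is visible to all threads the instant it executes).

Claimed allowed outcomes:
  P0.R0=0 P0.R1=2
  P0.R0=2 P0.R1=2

outcome vector order: (P0.R0,P0.R1)
SC (3): 00; 02; 22
SC∖claimed = {00}

missing: P0.R0=0 P0.R1=0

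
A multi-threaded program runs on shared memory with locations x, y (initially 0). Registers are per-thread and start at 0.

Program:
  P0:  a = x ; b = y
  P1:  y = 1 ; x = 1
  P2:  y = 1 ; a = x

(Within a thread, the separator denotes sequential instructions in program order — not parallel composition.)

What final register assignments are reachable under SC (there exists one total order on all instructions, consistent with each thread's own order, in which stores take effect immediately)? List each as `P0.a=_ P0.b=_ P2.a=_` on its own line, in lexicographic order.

outcome vector order: (P0.a,P0.b,P2.a)
|SC outcomes| = 6

P0.a=0 P0.b=0 P2.a=0
P0.a=0 P0.b=0 P2.a=1
P0.a=0 P0.b=1 P2.a=0
P0.a=0 P0.b=1 P2.a=1
P0.a=1 P0.b=1 P2.a=0
P0.a=1 P0.b=1 P2.a=1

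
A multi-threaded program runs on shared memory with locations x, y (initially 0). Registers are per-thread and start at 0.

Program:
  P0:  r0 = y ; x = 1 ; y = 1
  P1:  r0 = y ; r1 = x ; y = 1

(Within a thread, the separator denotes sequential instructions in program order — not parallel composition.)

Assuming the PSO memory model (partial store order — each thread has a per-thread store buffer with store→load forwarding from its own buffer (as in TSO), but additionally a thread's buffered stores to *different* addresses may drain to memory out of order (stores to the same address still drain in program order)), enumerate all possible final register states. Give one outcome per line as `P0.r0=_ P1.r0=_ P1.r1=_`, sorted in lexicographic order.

outcome vector order: (P0.r0,P1.r0,P1.r1)
|PSO outcomes| = 5

P0.r0=0 P1.r0=0 P1.r1=0
P0.r0=0 P1.r0=0 P1.r1=1
P0.r0=0 P1.r0=1 P1.r1=0
P0.r0=0 P1.r0=1 P1.r1=1
P0.r0=1 P1.r0=0 P1.r1=0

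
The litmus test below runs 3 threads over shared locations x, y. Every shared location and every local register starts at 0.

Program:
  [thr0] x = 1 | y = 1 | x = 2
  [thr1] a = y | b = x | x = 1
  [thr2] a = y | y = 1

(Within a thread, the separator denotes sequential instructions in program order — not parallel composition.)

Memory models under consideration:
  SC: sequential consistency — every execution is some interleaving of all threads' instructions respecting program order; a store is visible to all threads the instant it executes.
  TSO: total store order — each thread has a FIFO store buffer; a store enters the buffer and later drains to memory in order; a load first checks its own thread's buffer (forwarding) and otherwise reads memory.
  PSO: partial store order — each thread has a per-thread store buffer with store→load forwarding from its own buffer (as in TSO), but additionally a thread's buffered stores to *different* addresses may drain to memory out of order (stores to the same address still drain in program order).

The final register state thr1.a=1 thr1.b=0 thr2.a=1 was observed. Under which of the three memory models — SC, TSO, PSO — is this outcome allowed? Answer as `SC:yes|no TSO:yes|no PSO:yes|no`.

SC:no TSO:no PSO:yes

outcome vector order: (thr1.a,thr1.b,thr2.a)
under SC → (0,0,0); (0,0,1); (0,1,0); (0,1,1); (0,2,0); (0,2,1); (1,0,0); (1,1,0); (1,1,1); (1,2,0); (1,2,1)
under TSO → (0,0,0); (0,0,1); (0,1,0); (0,1,1); (0,2,0); (0,2,1); (1,0,0); (1,1,0); (1,1,1); (1,2,0); (1,2,1)
under PSO → (0,0,0); (0,0,1); (0,1,0); (0,1,1); (0,2,0); (0,2,1); (1,0,0); (1,0,1); (1,1,0); (1,1,1); (1,2,0); (1,2,1)
target (1,0,1) ∈ {PSO}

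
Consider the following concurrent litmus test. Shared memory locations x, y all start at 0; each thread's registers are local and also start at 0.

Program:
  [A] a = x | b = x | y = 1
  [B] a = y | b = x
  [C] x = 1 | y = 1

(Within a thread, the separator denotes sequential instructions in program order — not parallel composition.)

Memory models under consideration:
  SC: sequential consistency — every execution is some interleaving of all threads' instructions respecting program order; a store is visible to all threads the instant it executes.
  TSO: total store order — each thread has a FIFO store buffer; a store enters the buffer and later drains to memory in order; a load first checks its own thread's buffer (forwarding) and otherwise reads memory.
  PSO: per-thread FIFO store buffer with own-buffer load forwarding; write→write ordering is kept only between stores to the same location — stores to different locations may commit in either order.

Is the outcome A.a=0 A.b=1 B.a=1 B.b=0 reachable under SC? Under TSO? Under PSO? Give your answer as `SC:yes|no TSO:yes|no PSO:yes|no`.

outcome vector order: (A.a,A.b,B.a,B.b)
under SC → <0 0 0 0>, <0 0 0 1>, <0 0 1 0>, <0 0 1 1>, <0 1 0 0>, <0 1 0 1>, <0 1 1 1>, <1 1 0 0>, <1 1 0 1>, <1 1 1 1>
under TSO → <0 0 0 0>, <0 0 0 1>, <0 0 1 0>, <0 0 1 1>, <0 1 0 0>, <0 1 0 1>, <0 1 1 1>, <1 1 0 0>, <1 1 0 1>, <1 1 1 1>
under PSO → <0 0 0 0>, <0 0 0 1>, <0 0 1 0>, <0 0 1 1>, <0 1 0 0>, <0 1 0 1>, <0 1 1 0>, <0 1 1 1>, <1 1 0 0>, <1 1 0 1>, <1 1 1 0>, <1 1 1 1>
target <0 1 1 0> ∈ {PSO}

SC:no TSO:no PSO:yes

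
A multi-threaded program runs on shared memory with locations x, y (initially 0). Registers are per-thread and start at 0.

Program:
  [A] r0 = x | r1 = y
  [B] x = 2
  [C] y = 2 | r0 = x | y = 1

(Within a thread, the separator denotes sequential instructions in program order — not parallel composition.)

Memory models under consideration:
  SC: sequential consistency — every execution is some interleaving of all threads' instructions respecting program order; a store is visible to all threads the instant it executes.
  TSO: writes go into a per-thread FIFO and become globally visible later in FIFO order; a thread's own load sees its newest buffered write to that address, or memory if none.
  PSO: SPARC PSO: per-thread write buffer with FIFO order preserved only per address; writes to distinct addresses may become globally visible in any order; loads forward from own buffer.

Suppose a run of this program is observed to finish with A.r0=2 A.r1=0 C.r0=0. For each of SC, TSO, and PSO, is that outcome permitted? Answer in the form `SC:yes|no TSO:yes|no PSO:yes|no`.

SC:no TSO:yes PSO:yes

outcome vector order: (A.r0,A.r1,C.r0)
[SC] allowed = {0/0/0; 0/0/2; 0/1/0; 0/1/2; 0/2/0; 0/2/2; 2/0/2; 2/1/0; 2/1/2; 2/2/0; 2/2/2}
[TSO] allowed = {0/0/0; 0/0/2; 0/1/0; 0/1/2; 0/2/0; 0/2/2; 2/0/0; 2/0/2; 2/1/0; 2/1/2; 2/2/0; 2/2/2}
[PSO] allowed = {0/0/0; 0/0/2; 0/1/0; 0/1/2; 0/2/0; 0/2/2; 2/0/0; 2/0/2; 2/1/0; 2/1/2; 2/2/0; 2/2/2}
target 2/0/0 ∈ {TSO,PSO}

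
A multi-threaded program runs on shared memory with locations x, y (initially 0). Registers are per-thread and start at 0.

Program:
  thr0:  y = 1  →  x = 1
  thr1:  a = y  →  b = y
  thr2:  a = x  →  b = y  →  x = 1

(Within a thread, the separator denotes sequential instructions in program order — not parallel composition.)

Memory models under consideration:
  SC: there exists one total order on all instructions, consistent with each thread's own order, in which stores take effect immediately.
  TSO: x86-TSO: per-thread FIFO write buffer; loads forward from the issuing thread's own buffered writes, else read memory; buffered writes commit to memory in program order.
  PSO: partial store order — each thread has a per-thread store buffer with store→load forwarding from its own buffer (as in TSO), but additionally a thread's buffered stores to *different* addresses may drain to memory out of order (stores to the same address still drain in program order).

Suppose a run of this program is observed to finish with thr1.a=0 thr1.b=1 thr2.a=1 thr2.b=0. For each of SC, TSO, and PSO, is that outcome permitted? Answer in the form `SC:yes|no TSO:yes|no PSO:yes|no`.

SC:no TSO:no PSO:yes

outcome vector order: (thr1.a,thr1.b,thr2.a,thr2.b)
SC: 9 outcomes — {0/0/0/0, 0/0/0/1, 0/0/1/1, 0/1/0/0, 0/1/0/1, 0/1/1/1, 1/1/0/0, 1/1/0/1, 1/1/1/1}
TSO: 9 outcomes — {0/0/0/0, 0/0/0/1, 0/0/1/1, 0/1/0/0, 0/1/0/1, 0/1/1/1, 1/1/0/0, 1/1/0/1, 1/1/1/1}
PSO: 12 outcomes — {0/0/0/0, 0/0/0/1, 0/0/1/0, 0/0/1/1, 0/1/0/0, 0/1/0/1, 0/1/1/0, 0/1/1/1, 1/1/0/0, 1/1/0/1, 1/1/1/0, 1/1/1/1}
target 0/1/1/0 ∈ {PSO}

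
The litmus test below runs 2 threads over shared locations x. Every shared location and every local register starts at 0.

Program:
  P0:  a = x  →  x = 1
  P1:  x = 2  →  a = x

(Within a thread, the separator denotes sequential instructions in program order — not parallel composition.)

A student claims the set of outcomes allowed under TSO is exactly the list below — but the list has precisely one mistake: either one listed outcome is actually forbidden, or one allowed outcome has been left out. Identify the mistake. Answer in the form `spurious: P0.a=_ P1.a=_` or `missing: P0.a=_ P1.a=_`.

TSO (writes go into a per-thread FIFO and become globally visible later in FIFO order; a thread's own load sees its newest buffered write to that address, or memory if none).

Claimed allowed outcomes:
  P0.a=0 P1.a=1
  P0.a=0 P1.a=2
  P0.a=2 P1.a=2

outcome vector order: (P0.a,P1.a)
TSO: 4 outcomes — {0/1, 0/2, 2/1, 2/2}
TSO∖claimed = {2/1}

missing: P0.a=2 P1.a=1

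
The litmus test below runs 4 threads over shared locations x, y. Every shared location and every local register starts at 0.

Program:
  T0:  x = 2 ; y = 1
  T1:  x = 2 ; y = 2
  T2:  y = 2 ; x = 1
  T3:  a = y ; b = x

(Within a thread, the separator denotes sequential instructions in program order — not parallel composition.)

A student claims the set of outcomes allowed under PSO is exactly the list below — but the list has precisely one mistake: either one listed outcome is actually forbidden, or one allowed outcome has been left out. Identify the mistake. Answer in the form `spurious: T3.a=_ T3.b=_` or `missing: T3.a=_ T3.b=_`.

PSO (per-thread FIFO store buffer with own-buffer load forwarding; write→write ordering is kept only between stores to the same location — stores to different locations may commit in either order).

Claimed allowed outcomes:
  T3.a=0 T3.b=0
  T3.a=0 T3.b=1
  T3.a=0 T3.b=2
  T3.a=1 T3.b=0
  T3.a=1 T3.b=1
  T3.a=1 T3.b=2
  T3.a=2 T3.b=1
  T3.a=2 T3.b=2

missing: T3.a=2 T3.b=0

outcome vector order: (T3.a,T3.b)
[PSO] allowed = {00 01 02 10 11 12 20 21 22}
PSO∖claimed = {20}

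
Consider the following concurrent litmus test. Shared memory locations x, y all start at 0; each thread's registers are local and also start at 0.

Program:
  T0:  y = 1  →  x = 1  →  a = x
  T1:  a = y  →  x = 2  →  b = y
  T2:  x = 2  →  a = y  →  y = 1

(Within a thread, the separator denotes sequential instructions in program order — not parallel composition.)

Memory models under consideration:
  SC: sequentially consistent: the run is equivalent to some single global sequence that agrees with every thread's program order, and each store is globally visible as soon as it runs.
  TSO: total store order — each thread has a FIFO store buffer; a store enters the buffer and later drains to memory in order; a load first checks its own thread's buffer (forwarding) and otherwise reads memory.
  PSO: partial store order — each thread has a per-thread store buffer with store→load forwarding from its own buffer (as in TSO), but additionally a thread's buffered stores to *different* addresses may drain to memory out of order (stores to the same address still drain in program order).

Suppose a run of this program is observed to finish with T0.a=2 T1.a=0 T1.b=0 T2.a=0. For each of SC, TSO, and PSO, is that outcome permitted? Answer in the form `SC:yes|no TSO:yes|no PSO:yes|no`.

SC:no TSO:yes PSO:yes

outcome vector order: (T0.a,T1.a,T1.b,T2.a)
under SC → 1/0/0/0; 1/0/0/1; 1/0/1/0; 1/0/1/1; 1/1/1/0; 1/1/1/1; 2/0/0/1; 2/0/1/0; 2/0/1/1; 2/1/1/0; 2/1/1/1
under TSO → 1/0/0/0; 1/0/0/1; 1/0/1/0; 1/0/1/1; 1/1/1/0; 1/1/1/1; 2/0/0/0; 2/0/0/1; 2/0/1/0; 2/0/1/1; 2/1/1/0; 2/1/1/1
under PSO → 1/0/0/0; 1/0/0/1; 1/0/1/0; 1/0/1/1; 1/1/1/0; 1/1/1/1; 2/0/0/0; 2/0/0/1; 2/0/1/0; 2/0/1/1; 2/1/1/0; 2/1/1/1
target 2/0/0/0 ∈ {TSO,PSO}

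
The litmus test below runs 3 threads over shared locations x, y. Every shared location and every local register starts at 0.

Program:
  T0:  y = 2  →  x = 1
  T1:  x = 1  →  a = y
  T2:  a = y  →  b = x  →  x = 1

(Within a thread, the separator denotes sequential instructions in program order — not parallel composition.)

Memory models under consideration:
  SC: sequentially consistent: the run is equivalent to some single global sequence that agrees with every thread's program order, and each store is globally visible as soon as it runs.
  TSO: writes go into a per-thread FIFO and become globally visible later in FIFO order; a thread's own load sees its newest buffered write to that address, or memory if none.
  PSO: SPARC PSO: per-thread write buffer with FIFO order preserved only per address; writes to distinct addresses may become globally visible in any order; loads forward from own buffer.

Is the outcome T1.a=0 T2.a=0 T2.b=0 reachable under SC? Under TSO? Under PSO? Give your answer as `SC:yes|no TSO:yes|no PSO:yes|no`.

outcome vector order: (T1.a,T2.a,T2.b)
SC: 7 outcomes — {<0 0 0>, <0 0 1>, <0 2 1>, <2 0 0>, <2 0 1>, <2 2 0>, <2 2 1>}
TSO: 8 outcomes — {<0 0 0>, <0 0 1>, <0 2 0>, <0 2 1>, <2 0 0>, <2 0 1>, <2 2 0>, <2 2 1>}
PSO: 8 outcomes — {<0 0 0>, <0 0 1>, <0 2 0>, <0 2 1>, <2 0 0>, <2 0 1>, <2 2 0>, <2 2 1>}
target <0 0 0> ∈ {SC,TSO,PSO}

SC:yes TSO:yes PSO:yes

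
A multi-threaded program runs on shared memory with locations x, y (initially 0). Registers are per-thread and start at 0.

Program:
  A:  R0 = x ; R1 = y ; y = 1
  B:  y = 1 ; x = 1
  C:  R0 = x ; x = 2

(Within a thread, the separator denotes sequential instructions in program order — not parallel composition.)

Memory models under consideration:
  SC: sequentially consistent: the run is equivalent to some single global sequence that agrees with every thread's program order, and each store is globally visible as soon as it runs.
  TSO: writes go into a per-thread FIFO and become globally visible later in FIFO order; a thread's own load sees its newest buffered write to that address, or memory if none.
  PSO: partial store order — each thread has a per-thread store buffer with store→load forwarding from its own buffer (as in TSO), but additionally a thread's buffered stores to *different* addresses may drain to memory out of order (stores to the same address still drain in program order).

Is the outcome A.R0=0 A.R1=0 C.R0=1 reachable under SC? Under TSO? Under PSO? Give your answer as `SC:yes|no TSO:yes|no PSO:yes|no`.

outcome vector order: (A.R0,A.R1,C.R0)
under SC → 0/0/0, 0/0/1, 0/1/0, 0/1/1, 1/1/0, 1/1/1, 2/0/0, 2/1/0, 2/1/1
under TSO → 0/0/0, 0/0/1, 0/1/0, 0/1/1, 1/1/0, 1/1/1, 2/0/0, 2/1/0, 2/1/1
under PSO → 0/0/0, 0/0/1, 0/1/0, 0/1/1, 1/0/0, 1/0/1, 1/1/0, 1/1/1, 2/0/0, 2/0/1, 2/1/0, 2/1/1
target 0/0/1 ∈ {SC,TSO,PSO}

SC:yes TSO:yes PSO:yes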